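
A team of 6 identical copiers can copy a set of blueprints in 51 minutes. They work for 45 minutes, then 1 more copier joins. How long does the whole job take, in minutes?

351/7 minutes

One copier does 1/306 of the job per minute.
After 45 minutes with 6 copiers, 15/17 is done (2/17 left).
With 7 copiers the rate is 7/306, so the rest takes 2/17 ÷ 7/306 = 36/7 minutes.
Total = 45 + 36/7 = 351/7 minutes.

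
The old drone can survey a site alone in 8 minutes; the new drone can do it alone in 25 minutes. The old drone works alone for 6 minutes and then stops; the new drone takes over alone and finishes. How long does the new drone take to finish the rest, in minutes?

25/4 minutes

In 6 minutes the old drone does 6/8 = 3/4 of the job, leaving 1/4.
The new drone works at 1/25 per minute, so finishing takes 1/4 ÷ 1/25 = 25/4 minutes.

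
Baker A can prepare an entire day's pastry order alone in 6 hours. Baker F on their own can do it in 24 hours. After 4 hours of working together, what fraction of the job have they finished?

5/6

Combined rate: 1/6 + 1/24 = (4 + 1)/24 = 5/24 per hour.
In 4 hours they complete 4·5/24 = 5/6 of the job.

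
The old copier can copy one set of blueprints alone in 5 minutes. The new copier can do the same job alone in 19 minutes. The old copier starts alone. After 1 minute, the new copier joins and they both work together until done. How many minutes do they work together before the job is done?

19/6 minutes

In the first 1 minute the old copier alone does 1/5 of the job, leaving 4/5.
Once everyone is working, combined rate: 1/5 + 1/19 = (19 + 5)/95 = 24/95 per minute.
Remaining 4/5 at 24/95 per minute takes 19/6 minutes.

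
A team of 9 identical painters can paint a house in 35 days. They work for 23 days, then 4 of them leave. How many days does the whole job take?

One painter does 1/315 of the job per day.
After 23 days with 9 painters, 23/35 is done (12/35 left).
With 5 painters the rate is 5/315 = 1/63, so the rest takes 12/35 ÷ 1/63 = 108/5 days.
Total = 23 + 108/5 = 223/5 days.

223/5 days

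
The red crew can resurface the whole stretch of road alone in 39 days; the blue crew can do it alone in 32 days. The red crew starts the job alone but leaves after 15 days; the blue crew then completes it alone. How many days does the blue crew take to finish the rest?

In 15 days the red crew does 15/39 = 5/13 of the job, leaving 8/13.
The blue crew works at 1/32 per day, so finishing takes 8/13 ÷ 1/32 = 256/13 days.

256/13 days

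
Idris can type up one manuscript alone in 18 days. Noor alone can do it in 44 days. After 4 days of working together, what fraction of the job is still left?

Combined rate: 1/18 + 1/44 = (22 + 9)/396 = 31/396 per day.
In 4 days they complete 4·31/396 = 31/99 of the job.
So 68/99 remains.

68/99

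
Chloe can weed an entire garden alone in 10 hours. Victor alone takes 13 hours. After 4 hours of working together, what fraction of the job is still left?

Combined rate: 1/10 + 1/13 = (13 + 10)/130 = 23/130 per hour.
In 4 hours they complete 4·23/130 = 46/65 of the job.
So 19/65 remains.

19/65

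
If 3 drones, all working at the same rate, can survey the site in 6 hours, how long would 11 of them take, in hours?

18/11 hours

Total work is 3·6 = 18 drone-hours.
With 11 drones: 18/11 hours.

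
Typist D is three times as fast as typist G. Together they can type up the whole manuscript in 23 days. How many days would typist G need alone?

92 days

Let typist G's rate be r; then typist D's rate is 3r, so together (3 + 1)r = 4r = 1/23.
Thus r = 1/92 per day.
Typist G alone: 92 days; typist D alone: 92/3 days.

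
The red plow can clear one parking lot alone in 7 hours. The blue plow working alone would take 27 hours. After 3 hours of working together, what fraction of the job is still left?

29/63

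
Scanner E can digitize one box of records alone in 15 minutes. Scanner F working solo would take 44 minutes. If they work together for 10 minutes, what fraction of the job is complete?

59/66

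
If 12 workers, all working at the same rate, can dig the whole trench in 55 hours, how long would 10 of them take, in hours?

Total work is 12·55 = 660 worker-hours.
With 10 workers: 660/10 = 66 hours.

66 hours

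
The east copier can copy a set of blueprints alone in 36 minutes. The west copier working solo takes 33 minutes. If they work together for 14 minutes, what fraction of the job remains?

37/198

Combined rate: 1/36 + 1/33 = (11 + 12)/396 = 23/396 per minute.
In 14 minutes they complete 14·23/396 = 161/198 of the job.
So 37/198 remains.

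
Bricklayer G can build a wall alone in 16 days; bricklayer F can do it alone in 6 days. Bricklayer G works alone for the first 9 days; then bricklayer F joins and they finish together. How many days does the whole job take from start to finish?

In 9 days bricklayer G does 9/16 of the job, leaving 7/16.
Bricklayer G and bricklayer F together work at 11/48 per day, so finishing takes 7/16 ÷ 11/48 = 21/11 days.
Total time = 9 + 21/11 = 120/11 days.

120/11 days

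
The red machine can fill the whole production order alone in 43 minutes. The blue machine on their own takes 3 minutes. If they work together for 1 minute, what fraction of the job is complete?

46/129

Combined rate: 1/43 + 1/3 = (3 + 43)/129 = 46/129 per minute.
In 1 minute they complete 1·46/129 = 46/129 of the job.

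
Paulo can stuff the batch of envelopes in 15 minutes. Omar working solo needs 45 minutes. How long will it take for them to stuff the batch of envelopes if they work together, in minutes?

45/4 minutes

With two workers the combined time is the product over the sum: 15·45/(15+45) = 675/60 = 45/4 minutes.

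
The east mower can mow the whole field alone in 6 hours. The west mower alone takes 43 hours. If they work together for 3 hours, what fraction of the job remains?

Combined rate: 1/6 + 1/43 = (43 + 6)/258 = 49/258 per hour.
In 3 hours they complete 3·49/258 = 49/86 of the job.
So 37/86 remains.

37/86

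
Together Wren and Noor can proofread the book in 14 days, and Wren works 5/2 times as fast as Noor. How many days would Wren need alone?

Let Noor's rate be r; then Wren's rate is (5/2)r, so together (5/2 + 1)r = (7/2)r = 1/14.
Thus r = 1/49 per day.
Noor alone: 49 days; Wren alone: 98/5 days.

98/5 days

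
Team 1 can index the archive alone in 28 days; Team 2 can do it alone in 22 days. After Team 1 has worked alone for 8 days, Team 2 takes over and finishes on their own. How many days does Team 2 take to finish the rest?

110/7 days

In 8 days Team 1 does 8/28 = 2/7 of the job, leaving 5/7.
Team 2 works at 1/22 per day, so finishing takes 5/7 ÷ 1/22 = 110/7 days.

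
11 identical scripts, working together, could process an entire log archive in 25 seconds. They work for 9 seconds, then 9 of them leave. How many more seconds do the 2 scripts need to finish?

One script does 1/275 of the job per second.
After 9 seconds with 11 scripts, 9/25 is done (16/25 left).
With 2 scripts the rate is 2/275, so the rest takes 16/25 ÷ 2/275 = 88 seconds.

88 seconds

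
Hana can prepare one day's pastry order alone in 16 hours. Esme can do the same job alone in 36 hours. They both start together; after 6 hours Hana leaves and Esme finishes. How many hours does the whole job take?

45/2 hours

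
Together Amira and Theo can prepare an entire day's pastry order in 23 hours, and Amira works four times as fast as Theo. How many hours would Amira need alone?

115/4 hours

Let Theo's rate be r; then Amira's rate is 4r, so together (4 + 1)r = 5r = 1/23.
Thus r = 1/115 per hour.
Theo alone: 115 hours; Amira alone: 115/4 hours.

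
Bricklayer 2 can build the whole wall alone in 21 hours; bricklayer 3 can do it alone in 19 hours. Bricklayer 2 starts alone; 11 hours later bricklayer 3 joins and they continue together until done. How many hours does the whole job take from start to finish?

63/4 hours

In 11 hours bricklayer 2 does 11/21 of the job, leaving 10/21.
Bricklayer 2 and bricklayer 3 together work at 40/399 per hour, so finishing takes 10/21 ÷ 40/399 = 19/4 hours.
Total time = 11 + 19/4 = 63/4 hours.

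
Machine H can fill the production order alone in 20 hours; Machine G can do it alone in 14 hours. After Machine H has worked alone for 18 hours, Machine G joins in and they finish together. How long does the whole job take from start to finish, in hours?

320/17 hours

In 18 hours Machine H does 18/20 = 9/10 of the job, leaving 1/10.
Machine H and Machine G together work at 17/140 per hour, so finishing takes 1/10 ÷ 17/140 = 14/17 hours.
Total time = 18 + 14/17 = 320/17 hours.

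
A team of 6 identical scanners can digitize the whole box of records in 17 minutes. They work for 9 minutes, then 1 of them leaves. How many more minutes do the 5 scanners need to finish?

One scanner does 1/102 of the job per minute.
After 9 minutes with 6 scanners, 9/17 is done (8/17 left).
With 5 scanners the rate is 5/102, so the rest takes 8/17 ÷ 5/102 = 48/5 minutes.

48/5 minutes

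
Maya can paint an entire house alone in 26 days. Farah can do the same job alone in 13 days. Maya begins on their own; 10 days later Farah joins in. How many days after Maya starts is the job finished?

In the first 10 days Maya alone does 10/26 = 5/13 of the job, leaving 8/13.
Once everyone is working, combined rate: 1/26 + 1/13 = (1 + 2)/26 = 3/26 per day.
Remaining 8/13 at 3/26 per day takes 16/3 days.
Total from the start = 10 + 16/3 = 46/3 days.

46/3 days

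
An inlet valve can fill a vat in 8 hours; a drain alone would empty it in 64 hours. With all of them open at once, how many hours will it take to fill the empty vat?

64/7 hours

Net rate = 1/8 − 1/64 = (8 − 1)/64 = 7/64 per hour.
Filling time = 1 ÷ (7/64) = 64/7 hours.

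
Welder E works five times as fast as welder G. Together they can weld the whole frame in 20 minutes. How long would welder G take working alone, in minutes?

120 minutes

Let welder G's rate be r; then welder E's rate is 5r, so together (5 + 1)r = 6r = 1/20.
Thus r = 1/120 per minute.
Welder G alone: 120 minutes; welder E alone: 24 minutes.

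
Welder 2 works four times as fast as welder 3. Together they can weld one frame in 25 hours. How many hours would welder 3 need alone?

Let welder 3's rate be r; then welder 2's rate is 4r, so together (4 + 1)r = 5r = 1/25.
Thus r = 1/125 per hour.
Welder 3 alone: 125 hours; welder 2 alone: 125/4 hours.

125 hours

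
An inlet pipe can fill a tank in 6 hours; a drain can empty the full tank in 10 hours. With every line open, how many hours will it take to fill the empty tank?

Net rate = 1/6 − 1/10 = (5 − 3)/30 = 2/30 = 1/15 per hour.
Filling time = 1 ÷ (1/15) = 15 hours.

15 hours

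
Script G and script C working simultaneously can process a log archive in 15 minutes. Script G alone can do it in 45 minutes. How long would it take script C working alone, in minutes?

45/2 minutes

Combined rate is 1/15 per minute.
Known contribution: 1/45 per minute.
So script C's rate is 1/15 − 1/45 = 2/45, meaning 45/2 minutes alone.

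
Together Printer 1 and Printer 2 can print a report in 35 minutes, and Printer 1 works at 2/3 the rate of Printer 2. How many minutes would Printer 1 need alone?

Let Printer 2's rate be r; then Printer 1's rate is (2/3)r, so together (2/3 + 1)r = (5/3)r = 1/35.
Thus r = 3/175 per minute.
Printer 2 alone: 175/3 minutes; Printer 1 alone: 175/2 minutes.

175/2 minutes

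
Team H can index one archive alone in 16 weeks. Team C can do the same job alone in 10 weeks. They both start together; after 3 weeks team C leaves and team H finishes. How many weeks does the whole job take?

56/5 weeks

In the first 3 weeks the combined rate is 13/80, so 39/80 of the job is done, leaving 41/80.
After team C leaves the rate is 1/16 per week; the remaining 41/80 takes 41/5 weeks.
Total = 3 + 41/5 = 56/5 weeks.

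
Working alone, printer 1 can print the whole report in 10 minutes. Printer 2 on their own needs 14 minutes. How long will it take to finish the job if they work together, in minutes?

35/6 minutes

With two workers the combined time is the product over the sum: 10·14/(10+14) = 140/24 = 35/6 minutes.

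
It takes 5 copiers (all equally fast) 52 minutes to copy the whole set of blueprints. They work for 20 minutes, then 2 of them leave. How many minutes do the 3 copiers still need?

160/3 minutes

One copier does 1/260 of the job per minute.
After 20 minutes with 5 copiers, 5/13 is done (8/13 left).
With 3 copiers the rate is 3/260, so the rest takes 8/13 ÷ 3/260 = 160/3 minutes.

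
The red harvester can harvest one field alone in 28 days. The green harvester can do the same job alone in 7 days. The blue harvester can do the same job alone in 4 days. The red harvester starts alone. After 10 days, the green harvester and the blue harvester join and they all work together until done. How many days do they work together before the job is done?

3/2 days

In the first 10 days the red harvester alone does 10/28 = 5/14 of the job, leaving 9/14.
Once everyone is working, combined rate: 1/28 + 1/7 + 1/4 = (1 + 4 + 7)/28 = 12/28 = 3/7 per day.
Remaining 9/14 at 3/7 per day takes 3/2 days.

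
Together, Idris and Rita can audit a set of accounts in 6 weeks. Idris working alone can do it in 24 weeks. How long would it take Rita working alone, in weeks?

Combined rate is 1/6 per week.
Known contribution: 1/24 per week.
So Rita's rate is 1/6 − 1/24 = 1/8, meaning 8 weeks alone.

8 weeks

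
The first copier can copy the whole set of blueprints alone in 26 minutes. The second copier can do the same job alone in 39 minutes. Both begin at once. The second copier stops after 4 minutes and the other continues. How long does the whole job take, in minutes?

In the first 4 minutes the combined rate is 5/78, so 10/39 of the job is done, leaving 29/39.
After the second copier leaves the rate is 1/26 per minute; the remaining 29/39 takes 58/3 minutes.
Total = 4 + 58/3 = 70/3 minutes.

70/3 minutes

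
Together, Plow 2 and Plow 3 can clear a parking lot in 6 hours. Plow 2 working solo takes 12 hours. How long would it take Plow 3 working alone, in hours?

Combined rate is 1/6 per hour.
Known contribution: 1/12 per hour.
So Plow 3's rate is 1/6 − 1/12 = 1/12, meaning 12 hours alone.

12 hours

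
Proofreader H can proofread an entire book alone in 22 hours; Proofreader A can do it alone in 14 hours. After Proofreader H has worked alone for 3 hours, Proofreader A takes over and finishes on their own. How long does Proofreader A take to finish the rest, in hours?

In 3 hours Proofreader H does 3/22 of the job, leaving 19/22.
Proofreader A works at 1/14 per hour, so finishing takes 19/22 ÷ 1/14 = 133/11 hours.

133/11 hours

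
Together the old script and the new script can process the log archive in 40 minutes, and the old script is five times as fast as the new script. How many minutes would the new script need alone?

Let the new script's rate be r; then the old script's rate is 5r, so together (5 + 1)r = 6r = 1/40.
Thus r = 1/240 per minute.
The new script alone: 240 minutes; the old script alone: 48 minutes.

240 minutes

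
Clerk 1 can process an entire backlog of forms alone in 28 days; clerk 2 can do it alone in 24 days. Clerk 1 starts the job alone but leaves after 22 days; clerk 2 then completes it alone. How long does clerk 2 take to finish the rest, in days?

In 22 days clerk 1 does 22/28 = 11/14 of the job, leaving 3/14.
Clerk 2 works at 1/24 per day, so finishing takes 3/14 ÷ 1/24 = 36/7 days.

36/7 days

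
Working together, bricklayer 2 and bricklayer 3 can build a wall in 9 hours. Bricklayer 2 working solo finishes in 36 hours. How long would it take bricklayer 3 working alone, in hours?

Combined rate is 1/9 per hour.
Known contribution: 1/36 per hour.
So bricklayer 3's rate is 1/9 − 1/36 = 1/12, meaning 12 hours alone.

12 hours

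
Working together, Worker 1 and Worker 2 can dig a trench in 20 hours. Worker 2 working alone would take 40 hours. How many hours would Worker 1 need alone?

Combined rate is 1/20 per hour.
Known contribution: 1/40 per hour.
So Worker 1's rate is 1/20 − 1/40 = 1/40, meaning 40 hours alone.

40 hours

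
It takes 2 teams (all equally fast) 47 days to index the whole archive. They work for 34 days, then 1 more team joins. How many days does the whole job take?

One team does 1/94 of the job per day.
After 34 days with 2 teams, 34/47 is done (13/47 left).
With 3 teams the rate is 3/94, so the rest takes 13/47 ÷ 3/94 = 26/3 days.
Total = 34 + 26/3 = 128/3 days.

128/3 days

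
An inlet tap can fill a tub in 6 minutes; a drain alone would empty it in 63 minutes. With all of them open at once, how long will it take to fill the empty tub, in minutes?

126/19 minutes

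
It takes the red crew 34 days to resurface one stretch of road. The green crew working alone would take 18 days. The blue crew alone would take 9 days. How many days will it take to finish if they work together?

Combined rate: 1/34 + 1/18 + 1/9 = (9 + 17 + 34)/306 = 60/306 = 10/51 per day.
Time = 1 ÷ (10/51) = 51/10 days.

51/10 days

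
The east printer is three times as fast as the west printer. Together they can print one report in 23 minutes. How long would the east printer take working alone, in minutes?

Let the west printer's rate be r; then the east printer's rate is 3r, so together (3 + 1)r = 4r = 1/23.
Thus r = 1/92 per minute.
The west printer alone: 92 minutes; the east printer alone: 92/3 minutes.

92/3 minutes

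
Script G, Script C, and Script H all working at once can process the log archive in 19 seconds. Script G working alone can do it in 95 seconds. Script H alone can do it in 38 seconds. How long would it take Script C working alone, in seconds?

190/3 seconds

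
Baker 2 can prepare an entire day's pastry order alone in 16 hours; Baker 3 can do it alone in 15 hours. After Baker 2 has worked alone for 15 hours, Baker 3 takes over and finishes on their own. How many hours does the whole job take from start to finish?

In 15 hours Baker 2 does 15/16 of the job, leaving 1/16.
Baker 3 works at 1/15 per hour, so finishing takes 1/16 ÷ 1/15 = 15/16 hours.
Total time = 15 + 15/16 = 255/16 hours.

255/16 hours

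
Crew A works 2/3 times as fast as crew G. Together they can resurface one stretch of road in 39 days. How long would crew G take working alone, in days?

65 days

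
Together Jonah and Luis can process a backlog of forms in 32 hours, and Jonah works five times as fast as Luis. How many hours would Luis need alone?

192 hours

Let Luis's rate be r; then Jonah's rate is 5r, so together (5 + 1)r = 6r = 1/32.
Thus r = 1/192 per hour.
Luis alone: 192 hours; Jonah alone: 192/5 hours.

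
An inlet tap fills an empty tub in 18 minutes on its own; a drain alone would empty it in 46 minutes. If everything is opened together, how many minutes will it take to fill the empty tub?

Net rate = 1/18 − 1/46 = (23 − 9)/414 = 14/414 = 7/207 per minute.
Filling time = 1 ÷ (7/207) = 207/7 minutes.

207/7 minutes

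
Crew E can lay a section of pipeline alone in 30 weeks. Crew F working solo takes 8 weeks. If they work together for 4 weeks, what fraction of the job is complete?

19/30

Combined rate: 1/30 + 1/8 = (4 + 15)/120 = 19/120 per week.
In 4 weeks they complete 4·19/120 = 19/30 of the job.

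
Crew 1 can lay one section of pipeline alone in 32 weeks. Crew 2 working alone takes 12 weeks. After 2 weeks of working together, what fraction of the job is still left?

37/48

Combined rate: 1/32 + 1/12 = (3 + 8)/96 = 11/96 per week.
In 2 weeks they complete 2·11/96 = 11/48 of the job.
So 37/48 remains.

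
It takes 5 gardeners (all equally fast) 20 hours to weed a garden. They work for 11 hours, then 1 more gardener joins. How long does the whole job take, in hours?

One gardener does 1/100 of the job per hour.
After 11 hours with 5 gardeners, 11/20 is done (9/20 left).
With 6 gardeners the rate is 6/100 = 3/50, so the rest takes 9/20 ÷ 3/50 = 15/2 hours.
Total = 11 + 15/2 = 37/2 hours.

37/2 hours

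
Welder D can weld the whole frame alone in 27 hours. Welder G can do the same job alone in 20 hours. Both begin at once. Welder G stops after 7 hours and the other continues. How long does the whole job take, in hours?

351/20 hours

In the first 7 hours the combined rate is 47/540, so 329/540 of the job is done, leaving 211/540.
After welder G leaves the rate is 1/27 per hour; the remaining 211/540 takes 211/20 hours.
Total = 7 + 211/20 = 351/20 hours.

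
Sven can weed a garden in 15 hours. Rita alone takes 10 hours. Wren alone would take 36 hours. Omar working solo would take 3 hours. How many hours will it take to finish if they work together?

36/19 hours

Combined rate: 1/15 + 1/10 + 1/36 + 1/3 = (12 + 18 + 5 + 60)/180 = 95/180 = 19/36 per hour.
Time = 1 ÷ (19/36) = 36/19 hours.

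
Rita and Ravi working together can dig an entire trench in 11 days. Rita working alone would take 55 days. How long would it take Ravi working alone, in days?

55/4 days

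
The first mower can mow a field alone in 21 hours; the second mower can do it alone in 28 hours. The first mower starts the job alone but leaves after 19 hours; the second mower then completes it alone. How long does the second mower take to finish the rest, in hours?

In 19 hours the first mower does 19/21 of the job, leaving 2/21.
The second mower works at 1/28 per hour, so finishing takes 2/21 ÷ 1/28 = 8/3 hours.

8/3 hours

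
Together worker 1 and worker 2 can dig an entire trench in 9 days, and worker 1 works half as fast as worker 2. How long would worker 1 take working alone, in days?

Let worker 2's rate be r; then worker 1's rate is (1/2)r, so together (1/2 + 1)r = (3/2)r = 1/9.
Thus r = 2/27 per day.
Worker 2 alone: 27/2 days; worker 1 alone: 27 days.

27 days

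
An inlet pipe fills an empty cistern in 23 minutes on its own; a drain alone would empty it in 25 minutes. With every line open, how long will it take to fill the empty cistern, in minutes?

575/2 minutes

Net rate = 1/23 − 1/25 = (25 − 23)/575 = 2/575 per minute.
Filling time = 1 ÷ (2/575) = 575/2 minutes.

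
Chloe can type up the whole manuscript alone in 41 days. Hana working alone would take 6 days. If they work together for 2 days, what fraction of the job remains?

Combined rate: 1/41 + 1/6 = (6 + 41)/246 = 47/246 per day.
In 2 days they complete 2·47/246 = 47/123 of the job.
So 76/123 remains.

76/123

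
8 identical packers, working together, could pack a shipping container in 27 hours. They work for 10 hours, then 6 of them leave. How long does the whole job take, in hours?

One packer does 1/216 of the job per hour.
After 10 hours with 8 packers, 10/27 is done (17/27 left).
With 2 packers the rate is 2/216 = 1/108, so the rest takes 17/27 ÷ 1/108 = 68 hours.
Total = 10 + 68 = 78 hours.

78 hours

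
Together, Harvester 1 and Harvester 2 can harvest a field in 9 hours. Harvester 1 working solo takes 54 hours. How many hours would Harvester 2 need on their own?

54/5 hours

Combined rate is 1/9 per hour.
Known contribution: 1/54 per hour.
So Harvester 2's rate is 1/9 − 1/54 = 5/54, meaning 54/5 hours alone.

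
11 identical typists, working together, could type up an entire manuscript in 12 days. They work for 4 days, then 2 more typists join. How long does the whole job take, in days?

140/13 days

One typist does 1/132 of the job per day.
After 4 days with 11 typists, 1/3 is done (2/3 left).
With 13 typists the rate is 13/132, so the rest takes 2/3 ÷ 13/132 = 88/13 days.
Total = 4 + 88/13 = 140/13 days.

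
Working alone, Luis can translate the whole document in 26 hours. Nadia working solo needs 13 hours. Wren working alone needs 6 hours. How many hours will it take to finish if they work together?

Combined rate: 1/26 + 1/13 + 1/6 = (3 + 6 + 13)/78 = 22/78 = 11/39 per hour.
Time = 1 ÷ (11/39) = 39/11 hours.

39/11 hours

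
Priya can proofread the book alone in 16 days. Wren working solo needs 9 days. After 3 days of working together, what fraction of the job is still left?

23/48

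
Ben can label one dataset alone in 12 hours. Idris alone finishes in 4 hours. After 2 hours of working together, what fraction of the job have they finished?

Combined rate: 1/12 + 1/4 = (1 + 3)/12 = 4/12 = 1/3 per hour.
In 2 hours they complete 2·1/3 = 2/3 of the job.

2/3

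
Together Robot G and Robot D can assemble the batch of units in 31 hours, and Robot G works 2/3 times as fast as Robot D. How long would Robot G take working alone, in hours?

Let Robot D's rate be r; then Robot G's rate is (2/3)r, so together (2/3 + 1)r = (5/3)r = 1/31.
Thus r = 3/155 per hour.
Robot D alone: 155/3 hours; Robot G alone: 155/2 hours.

155/2 hours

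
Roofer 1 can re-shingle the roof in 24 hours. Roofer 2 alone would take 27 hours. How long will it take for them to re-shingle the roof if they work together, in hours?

216/17 hours

With two workers the combined time is the product over the sum: 24·27/(24+27) = 648/51 = 216/17 hours.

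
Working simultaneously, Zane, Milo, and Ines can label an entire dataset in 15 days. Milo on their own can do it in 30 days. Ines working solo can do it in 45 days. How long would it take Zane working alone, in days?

90 days

Combined rate is 1/15 per day.
Known contribution: 1/30 + 1/45 = (3 + 2)/90 = 5/90 = 1/18 per day.
So Zane's rate is 1/15 − 1/18 = 1/90, meaning 90 days alone.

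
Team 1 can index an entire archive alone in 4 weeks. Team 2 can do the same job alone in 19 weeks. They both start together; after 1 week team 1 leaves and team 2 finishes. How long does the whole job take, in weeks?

57/4 weeks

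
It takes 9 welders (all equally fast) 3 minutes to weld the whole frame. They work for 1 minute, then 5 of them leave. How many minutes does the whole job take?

11/2 minutes

One welder does 1/27 of the job per minute.
After 1 minute with 9 welders, 1/3 is done (2/3 left).
With 4 welders the rate is 4/27, so the rest takes 2/3 ÷ 4/27 = 9/2 minutes.
Total = 1 + 9/2 = 11/2 minutes.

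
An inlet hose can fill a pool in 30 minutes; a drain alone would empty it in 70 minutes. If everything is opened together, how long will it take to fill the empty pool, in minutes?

Net rate = 1/30 − 1/70 = (7 − 3)/210 = 4/210 = 2/105 per minute.
Filling time = 1 ÷ (2/105) = 105/2 minutes.

105/2 minutes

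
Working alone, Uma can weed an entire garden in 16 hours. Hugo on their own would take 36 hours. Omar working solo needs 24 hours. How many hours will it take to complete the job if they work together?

144/19 hours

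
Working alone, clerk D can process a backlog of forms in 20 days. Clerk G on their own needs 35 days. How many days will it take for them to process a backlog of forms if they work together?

140/11 days

Combined rate: 1/20 + 1/35 = (7 + 4)/140 = 11/140 per day.
Time = 1 ÷ (11/140) = 140/11 days.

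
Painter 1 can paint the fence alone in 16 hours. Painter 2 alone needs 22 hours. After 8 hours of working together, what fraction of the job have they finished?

Combined rate: 1/16 + 1/22 = (11 + 8)/176 = 19/176 per hour.
In 8 hours they complete 8·19/176 = 19/22 of the job.

19/22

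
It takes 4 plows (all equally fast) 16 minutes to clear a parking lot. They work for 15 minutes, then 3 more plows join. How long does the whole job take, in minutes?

One plow does 1/64 of the job per minute.
After 15 minutes with 4 plows, 15/16 is done (1/16 left).
With 7 plows the rate is 7/64, so the rest takes 1/16 ÷ 7/64 = 4/7 minutes.
Total = 15 + 4/7 = 109/7 minutes.

109/7 minutes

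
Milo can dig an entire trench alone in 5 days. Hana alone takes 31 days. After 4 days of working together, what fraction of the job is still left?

11/155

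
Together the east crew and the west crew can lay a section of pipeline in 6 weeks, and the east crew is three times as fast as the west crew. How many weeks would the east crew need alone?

Let the west crew's rate be r; then the east crew's rate is 3r, so together (3 + 1)r = 4r = 1/6.
Thus r = 1/24 per week.
The west crew alone: 24 weeks; the east crew alone: 8 weeks.

8 weeks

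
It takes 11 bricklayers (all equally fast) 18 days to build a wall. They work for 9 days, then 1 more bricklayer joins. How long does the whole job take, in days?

69/4 days

One bricklayer does 1/198 of the job per day.
After 9 days with 11 bricklayers, 1/2 is done (1/2 left).
With 12 bricklayers the rate is 12/198 = 2/33, so the rest takes 1/2 ÷ 2/33 = 33/4 days.
Total = 9 + 33/4 = 69/4 days.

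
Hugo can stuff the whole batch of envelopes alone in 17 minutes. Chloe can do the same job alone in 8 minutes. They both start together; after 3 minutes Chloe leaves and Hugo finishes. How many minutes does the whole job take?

85/8 minutes

In the first 3 minutes the combined rate is 25/136, so 75/136 of the job is done, leaving 61/136.
After Chloe leaves the rate is 1/17 per minute; the remaining 61/136 takes 61/8 minutes.
Total = 3 + 61/8 = 85/8 minutes.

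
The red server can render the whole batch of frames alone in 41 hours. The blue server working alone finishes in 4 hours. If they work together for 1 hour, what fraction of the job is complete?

45/164

Combined rate: 1/41 + 1/4 = (4 + 41)/164 = 45/164 per hour.
In 1 hour they complete 1·45/164 = 45/164 of the job.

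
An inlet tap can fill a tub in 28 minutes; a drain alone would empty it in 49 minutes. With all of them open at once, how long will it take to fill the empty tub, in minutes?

196/3 minutes

Net rate = 1/28 − 1/49 = (7 − 4)/196 = 3/196 per minute.
Filling time = 1 ÷ (3/196) = 196/3 minutes.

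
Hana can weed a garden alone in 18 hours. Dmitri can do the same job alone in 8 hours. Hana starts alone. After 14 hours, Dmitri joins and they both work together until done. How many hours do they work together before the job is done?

16/13 hours

In the first 14 hours Hana alone does 14/18 = 7/9 of the job, leaving 2/9.
Once everyone is working, combined rate: 1/18 + 1/8 = (4 + 9)/72 = 13/72 per hour.
Remaining 2/9 at 13/72 per hour takes 16/13 hours.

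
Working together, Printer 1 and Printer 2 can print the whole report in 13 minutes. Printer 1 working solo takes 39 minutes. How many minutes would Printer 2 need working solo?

39/2 minutes

Combined rate is 1/13 per minute.
Known contribution: 1/39 per minute.
So Printer 2's rate is 1/13 − 1/39 = 2/39, meaning 39/2 minutes alone.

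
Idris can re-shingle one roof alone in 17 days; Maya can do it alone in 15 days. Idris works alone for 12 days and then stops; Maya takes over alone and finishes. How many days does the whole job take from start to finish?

In 12 days Idris does 12/17 of the job, leaving 5/17.
Maya works at 1/15 per day, so finishing takes 5/17 ÷ 1/15 = 75/17 days.
Total time = 12 + 75/17 = 279/17 days.

279/17 days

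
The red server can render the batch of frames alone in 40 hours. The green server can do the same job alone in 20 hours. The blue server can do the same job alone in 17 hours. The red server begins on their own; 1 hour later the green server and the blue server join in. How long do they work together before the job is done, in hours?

In the first 1 hour the red server alone does 1/40 of the job, leaving 39/40.
Once everyone is working, combined rate: 1/40 + 1/20 + 1/17 = (17 + 34 + 40)/680 = 91/680 per hour.
Remaining 39/40 at 91/680 per hour takes 51/7 hours.

51/7 hours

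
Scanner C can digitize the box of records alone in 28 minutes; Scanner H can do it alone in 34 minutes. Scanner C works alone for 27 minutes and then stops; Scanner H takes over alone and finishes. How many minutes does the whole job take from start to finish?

395/14 minutes

In 27 minutes Scanner C does 27/28 of the job, leaving 1/28.
Scanner H works at 1/34 per minute, so finishing takes 1/28 ÷ 1/34 = 17/14 minutes.
Total time = 27 + 17/14 = 395/14 minutes.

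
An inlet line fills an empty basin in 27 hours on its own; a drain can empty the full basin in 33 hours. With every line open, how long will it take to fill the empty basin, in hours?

297/2 hours

Net rate = 1/27 − 1/33 = (11 − 9)/297 = 2/297 per hour.
Filling time = 1 ÷ (2/297) = 297/2 hours.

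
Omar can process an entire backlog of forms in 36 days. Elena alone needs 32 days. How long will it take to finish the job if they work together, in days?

288/17 days

With two workers the combined time is the product over the sum: 36·32/(36+32) = 1152/68 = 288/17 days.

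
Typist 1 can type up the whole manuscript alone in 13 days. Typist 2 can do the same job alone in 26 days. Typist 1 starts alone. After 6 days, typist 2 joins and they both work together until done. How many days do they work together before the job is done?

14/3 days

In the first 6 days typist 1 alone does 6/13 of the job, leaving 7/13.
Once everyone is working, combined rate: 1/13 + 1/26 = (2 + 1)/26 = 3/26 per day.
Remaining 7/13 at 3/26 per day takes 14/3 days.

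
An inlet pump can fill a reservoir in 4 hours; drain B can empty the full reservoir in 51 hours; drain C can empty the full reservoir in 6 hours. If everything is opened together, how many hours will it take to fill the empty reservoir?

Net rate = 1/4 − 1/51 − 1/6 = (51 − 4 − 34)/204 = 13/204 per hour.
Filling time = 1 ÷ (13/204) = 204/13 hours.

204/13 hours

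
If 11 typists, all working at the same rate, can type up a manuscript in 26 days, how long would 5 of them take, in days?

286/5 days

Total work is 11·26 = 286 typist-days.
With 5 typists: 286/5 days.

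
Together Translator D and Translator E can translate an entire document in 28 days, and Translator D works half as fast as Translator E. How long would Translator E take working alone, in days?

Let Translator E's rate be r; then Translator D's rate is (1/2)r, so together (1/2 + 1)r = (3/2)r = 1/28.
Thus r = 1/42 per day.
Translator E alone: 42 days; Translator D alone: 84 days.

42 days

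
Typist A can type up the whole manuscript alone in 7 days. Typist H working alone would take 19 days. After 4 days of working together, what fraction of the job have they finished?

Combined rate: 1/7 + 1/19 = (19 + 7)/133 = 26/133 per day.
In 4 days they complete 4·26/133 = 104/133 of the job.

104/133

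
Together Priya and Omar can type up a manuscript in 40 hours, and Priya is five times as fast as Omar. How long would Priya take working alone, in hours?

48 hours

Let Omar's rate be r; then Priya's rate is 5r, so together (5 + 1)r = 6r = 1/40.
Thus r = 1/240 per hour.
Omar alone: 240 hours; Priya alone: 48 hours.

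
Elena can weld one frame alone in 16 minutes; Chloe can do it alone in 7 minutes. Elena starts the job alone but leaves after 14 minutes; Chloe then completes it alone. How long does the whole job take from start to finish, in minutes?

119/8 minutes

In 14 minutes Elena does 14/16 = 7/8 of the job, leaving 1/8.
Chloe works at 1/7 per minute, so finishing takes 1/8 ÷ 1/7 = 7/8 minutes.
Total time = 14 + 7/8 = 119/8 minutes.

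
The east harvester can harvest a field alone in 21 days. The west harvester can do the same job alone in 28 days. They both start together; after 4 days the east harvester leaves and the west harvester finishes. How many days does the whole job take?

68/3 days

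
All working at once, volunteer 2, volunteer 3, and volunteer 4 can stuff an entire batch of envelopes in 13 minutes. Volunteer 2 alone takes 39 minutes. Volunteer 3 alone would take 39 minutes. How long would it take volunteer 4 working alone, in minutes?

39 minutes

Combined rate is 1/13 per minute.
Known contribution: 1/39 + 1/39 = (1 + 1)/39 = 2/39 per minute.
So volunteer 4's rate is 1/13 − 2/39 = 1/39, meaning 39 minutes alone.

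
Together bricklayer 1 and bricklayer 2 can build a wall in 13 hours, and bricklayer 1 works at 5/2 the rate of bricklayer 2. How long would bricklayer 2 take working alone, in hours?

91/2 hours

Let bricklayer 2's rate be r; then bricklayer 1's rate is (5/2)r, so together (5/2 + 1)r = (7/2)r = 1/13.
Thus r = 2/91 per hour.
Bricklayer 2 alone: 91/2 hours; bricklayer 1 alone: 91/5 hours.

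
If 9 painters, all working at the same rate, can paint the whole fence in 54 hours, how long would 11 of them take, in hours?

486/11 hours

Total work is 9·54 = 486 painter-hours.
With 11 painters: 486/11 hours.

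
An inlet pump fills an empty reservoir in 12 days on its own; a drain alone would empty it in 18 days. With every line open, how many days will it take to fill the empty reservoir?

36 days

Net rate = 1/12 − 1/18 = (3 − 2)/36 = 1/36 per day.
Filling time = 1 ÷ (1/36) = 36 days.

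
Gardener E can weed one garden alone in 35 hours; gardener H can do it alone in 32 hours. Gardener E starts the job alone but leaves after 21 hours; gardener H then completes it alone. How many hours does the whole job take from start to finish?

169/5 hours

In 21 hours gardener E does 21/35 = 3/5 of the job, leaving 2/5.
Gardener H works at 1/32 per hour, so finishing takes 2/5 ÷ 1/32 = 64/5 hours.
Total time = 21 + 64/5 = 169/5 hours.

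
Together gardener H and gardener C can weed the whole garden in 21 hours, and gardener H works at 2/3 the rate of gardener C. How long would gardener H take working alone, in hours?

105/2 hours

Let gardener C's rate be r; then gardener H's rate is (2/3)r, so together (2/3 + 1)r = (5/3)r = 1/21.
Thus r = 1/35 per hour.
Gardener C alone: 35 hours; gardener H alone: 105/2 hours.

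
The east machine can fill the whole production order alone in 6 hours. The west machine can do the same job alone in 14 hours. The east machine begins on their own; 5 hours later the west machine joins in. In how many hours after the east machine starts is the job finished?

In the first 5 hours the east machine alone does 5/6 of the job, leaving 1/6.
Once everyone is working, combined rate: 1/6 + 1/14 = (7 + 3)/42 = 10/42 = 5/21 per hour.
Remaining 1/6 at 5/21 per hour takes 7/10 hours.
Total from the start = 5 + 7/10 = 57/10 hours.

57/10 hours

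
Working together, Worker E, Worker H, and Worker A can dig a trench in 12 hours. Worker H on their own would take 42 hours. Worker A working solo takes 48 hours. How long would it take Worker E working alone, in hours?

336/13 hours

Combined rate is 1/12 per hour.
Known contribution: 1/42 + 1/48 = (8 + 7)/336 = 15/336 = 5/112 per hour.
So Worker E's rate is 1/12 − 5/112 = 13/336, meaning 336/13 hours alone.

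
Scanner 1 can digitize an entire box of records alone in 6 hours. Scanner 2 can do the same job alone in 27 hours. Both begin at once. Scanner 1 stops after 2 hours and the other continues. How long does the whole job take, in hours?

In the first 2 hours the combined rate is 11/54, so 11/27 of the job is done, leaving 16/27.
After scanner 1 leaves the rate is 1/27 per hour; the remaining 16/27 takes 16 hours.
Total = 2 + 16 = 18 hours.

18 hours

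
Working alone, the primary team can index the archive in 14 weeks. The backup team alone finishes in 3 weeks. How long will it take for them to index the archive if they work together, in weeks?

42/17 weeks

With two workers the combined time is the product over the sum: 14·3/(14+3) = 42/17 weeks.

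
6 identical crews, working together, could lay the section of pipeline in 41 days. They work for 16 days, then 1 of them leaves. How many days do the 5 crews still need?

One crew does 1/246 of the job per day.
After 16 days with 6 crews, 16/41 is done (25/41 left).
With 5 crews the rate is 5/246, so the rest takes 25/41 ÷ 5/246 = 30 days.

30 days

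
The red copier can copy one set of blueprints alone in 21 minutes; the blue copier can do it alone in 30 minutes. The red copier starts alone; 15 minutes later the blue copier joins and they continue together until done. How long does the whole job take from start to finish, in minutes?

In 15 minutes the red copier does 15/21 = 5/7 of the job, leaving 2/7.
The red copier and the blue copier together work at 17/210 per minute, so finishing takes 2/7 ÷ 17/210 = 60/17 minutes.
Total time = 15 + 60/17 = 315/17 minutes.

315/17 minutes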